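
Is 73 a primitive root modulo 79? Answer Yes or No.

φ(79) = 79 − 1 = 78 = 2 · 3 · 13.
An element g generates (Z/79Z)^× iff g^(78/q) ≢ 1 (mod 79) for each prime q ∈ {2, 3, 13}.
73^39 ≡ 1 (mod 79)  [q = 2: ≡ 1 ✗]
73^26 ≡ 55 (mod 79)  [q = 3: ≢ 1 ✓]
73^6 ≡ 46 (mod 79)  [q = 13: ≢ 1 ✓]
Since 73^39 ≡ 1, the order of 73 divides 39 < 78, so 73 is not a primitive root.

No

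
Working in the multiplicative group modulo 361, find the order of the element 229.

19

The order of 229 must divide φ(361) = φ(19^2) = 19·(19−1) = 342 = 2 · 3^2 · 19.
Divisors of 342: 1, 2, 3, 6, 9, 18, 19, 38, 57, 114, 171, 342.
Check 229^d mod 361 for each divisor in increasing order:
229^1 ≡ 229
229^2 ≡ 96
229^3 ≡ 324
229^6 ≡ 286
229^9 ≡ 248
229^18 ≡ 134
229^19 ≡ 1
Therefore the multiplicative order of 229 modulo 361 is 19.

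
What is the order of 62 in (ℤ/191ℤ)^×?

190

Since 62 ∈ (Z/191Z)^×, its order divides φ(191) = 191 − 1 = 190 = 2 · 5 · 19.
Divisors of 190: 1, 2, 5, 10, 19, 38, 95, 190.
Evaluate successive powers at the divisors of 190:
62^1 ≡ 62 (mod 191)
62^2 ≡ 24 (mod 191)
62^5 ≡ 186 (mod 191)
62^10 ≡ 25 (mod 191)
62^19 ≡ 7 (mod 191)
62^38 ≡ 49 (mod 191)
62^95 ≡ 190 (mod 191)
62^190 ≡ 1 (mod 191) ✓
So ord_191(62) = 190.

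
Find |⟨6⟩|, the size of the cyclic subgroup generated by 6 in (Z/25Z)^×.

5

Since 6 ∈ (Z/25Z)^×, its order divides φ(25) = φ(5^2) = 5·(5−1) = 20 = 2^2 · 5.
Divisors of 20: 1, 2, 4, 5, 10, 20.
Compute 6^d (mod 25) for the divisors d until we hit 1:
6^1 ≡ 6
6^2 ≡ 11
6^4 ≡ 21
6^5 ≡ 1
Hence ord(6) = 5.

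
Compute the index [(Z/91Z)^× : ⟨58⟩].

6

By Lagrange's theorem, ord_91(58) divides φ(91) = φ(7·13) = (7−1)·(13−1) = 6·12 = 72 = 2^3 · 3^2.
Divisors of 72: 1, 2, 3, 4, 6, 8, 9, 12, 18, 24, 36, 72.
Test each divisor d:
58^1 ≡ 58 (mod 91)
58^2 ≡ 88 (mod 91)
58^3 ≡ 8 (mod 91)
58^4 ≡ 9 (mod 91)
58^6 ≡ 64 (mod 91)
58^8 ≡ 81 (mod 91)
58^9 ≡ 57 (mod 91)
58^12 ≡ 1 (mod 91) ✓
So ord_91(58) = 12, hence |⟨58⟩| = 12.
Index = |(Z/91Z)^×| / |⟨58⟩| = 72 / 12 = 6.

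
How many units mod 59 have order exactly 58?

28

φ(59) = 59 − 1 = 58 = 2 · 29.
In a cyclic group of order 58, there are φ(d) elements of order d for each divisor d of 58, and zero for non-divisors.
58 = 2 · 29 divides 58, and φ(58) = 28.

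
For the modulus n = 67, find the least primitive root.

2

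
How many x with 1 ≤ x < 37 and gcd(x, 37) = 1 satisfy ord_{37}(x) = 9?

6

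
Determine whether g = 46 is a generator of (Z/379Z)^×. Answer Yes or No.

φ(379) = 379 − 1 = 378 = 2 · 3^3 · 7.
An element g generates (Z/379Z)^× iff g^(378/q) ≢ 1 (mod 379) for each prime q ∈ {2, 3, 7}.
46^189 ≡ 378 (mod 379)  [q = 2: ≢ 1 ✓]
46^126 ≡ 327 (mod 379)  [q = 3: ≢ 1 ✓]
46^54 ≡ 195 (mod 379)  [q = 7: ≢ 1 ✓]
All checks pass, so 46 has order 378 and is a primitive root modulo 379.

Yes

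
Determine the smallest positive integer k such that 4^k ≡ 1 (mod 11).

By Lagrange's theorem, ord_11(4) divides φ(11) = 11 − 1 = 10 = 2 · 5.
Divisors of 10: 1, 2, 5, 10.
Test each divisor d:
4^1 ≡ 4
4^2 ≡ 5
4^5 ≡ 1
Hence ord(4) = 5.

5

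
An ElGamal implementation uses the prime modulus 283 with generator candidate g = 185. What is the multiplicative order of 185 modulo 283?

The order of 185 must divide φ(283) = 283 − 1 = 282 = 2 · 3 · 47.
Divisors of 282: 1, 2, 3, 6, 47, 94, 141, 282.
Test each divisor d:
185^1 ≡ 185
185^2 ≡ 265
185^3 ≡ 66
185^6 ≡ 111
185^47 ≡ 44
185^94 ≡ 238
185^141 ≡ 1
Hence ord(185) = 141.

141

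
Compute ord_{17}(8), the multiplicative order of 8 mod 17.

8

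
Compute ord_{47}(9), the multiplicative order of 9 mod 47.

23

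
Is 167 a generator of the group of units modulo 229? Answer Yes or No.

φ(229) = 229 − 1 = 228 = 2^2 · 3 · 19.
It suffices to check that the order of 167 is not a proper divisor of 228: compute 167^(228/q) for q ∈ {2, 3, 19}.
167^114 ≡ 1 (mod 229)  [q = 2: ≡ 1 ✗]
167^76 ≡ 94 (mod 229)  [q = 3: ≢ 1 ✓]
167^12 ≡ 43 (mod 229)  [q = 19: ≢ 1 ✓]
The check at q = 2 fails, so 167 generates a proper subgroup.

No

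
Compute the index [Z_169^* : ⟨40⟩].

12

ord(40) | φ(169) = φ(13^2) = 13·(13−1) = 156 = 2^2 · 3 · 13.
Divisors of 156: 1, 2, 3, 4, 6, 12, 13, 26, 39, 52, 78, 156.
Evaluate successive powers at the divisors of 156:
40^1 ≡ 40 (mod 169)
40^2 ≡ 79 (mod 169)
40^3 ≡ 118 (mod 169)
40^4 ≡ 157 (mod 169)
40^6 ≡ 66 (mod 169)
40^12 ≡ 131 (mod 169)
40^13 ≡ 1 (mod 169) ✓
So ord_169(40) = 13, hence |⟨40⟩| = 13.
[(Z/169Z)^× : ⟨40⟩] = 156/13 = 12.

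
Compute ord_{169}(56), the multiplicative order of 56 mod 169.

78

By Lagrange's theorem, ord_169(56) divides φ(169) = φ(13^2) = 13·(13−1) = 156 = 2^2 · 3 · 13.
Divisors of 156: 1, 2, 3, 4, 6, 12, 13, 26, 39, 52, 78, 156.
Test each divisor d:
56^1 ≡ 56
56^2 ≡ 94
56^3 ≡ 25
56^4 ≡ 48
56^6 ≡ 118
56^12 ≡ 66
56^13 ≡ 147
56^26 ≡ 146
56^39 ≡ 168
56^52 ≡ 22
56^78 ≡ 1
Hence ord(56) = 78.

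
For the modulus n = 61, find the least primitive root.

2

φ(61) = 61 − 1 = 60 = 2^2 · 3 · 5.
Test candidates g = 2, 3, … against the prime factors q ∈ {2, 3, 5} of φ(61): g is a generator iff g^(60/q) ≢ 1 for every such q.
g = 2: 2^30 ≡ 60; 2^20 ≡ 47; 2^12 ≡ 9 — none is 1, so 2 is a primitive root.
Hence the least primitive root of 61 is 2.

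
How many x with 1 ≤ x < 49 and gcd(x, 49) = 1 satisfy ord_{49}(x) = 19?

0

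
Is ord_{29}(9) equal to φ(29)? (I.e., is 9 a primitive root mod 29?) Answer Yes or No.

φ(29) = 29 − 1 = 28 = 2^2 · 7.
Test 9^(28/q) mod 29 for each prime factor q of 28:
9^14 ≡ 1 (mod 29)  [q = 2: ≡ 1 ✗]
9^4 ≡ 7 (mod 29)  [q = 7: ≢ 1 ✓]
The check at q = 2 fails, so 9 generates a proper subgroup.

No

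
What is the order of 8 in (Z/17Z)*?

8

By Lagrange's theorem, ord_17(8) divides φ(17) = 17 − 1 = 16 = 2^4.
Divisors of 16: 1, 2, 4, 8, 16.
Compute 8^d (mod 17) for the divisors d until we hit 1:
8^1 ≡ 8
8^2 ≡ 13
8^4 ≡ 16
8^8 ≡ 1
Hence ord(8) = 8.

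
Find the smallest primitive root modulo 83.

2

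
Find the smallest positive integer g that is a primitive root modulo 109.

6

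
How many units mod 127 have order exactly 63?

φ(127) = 127 − 1 = 126 = 2 · 3^2 · 7.
(Z/127Z)^× is cyclic (|G| = 126); a cyclic group of order m has exactly φ(d) elements of each order d | m, and none otherwise.
63 = 3^2 · 7 divides 126, and φ(63) = 36.

36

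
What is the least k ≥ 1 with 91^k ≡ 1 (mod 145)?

14

By Lagrange's theorem, ord_145(91) divides φ(145) = φ(5·29) = (5−1)·(29−1) = 4·28 = 112 = 2^4 · 7.
Divisors of 112: 1, 2, 4, 7, 8, 14, 16, 28, 56, 112.
Check 91^d mod 145 for each divisor in increasing order:
91^1 ≡ 91 (mod 145)
91^2 ≡ 16 (mod 145)
91^4 ≡ 111 (mod 145)
91^7 ≡ 86 (mod 145)
91^8 ≡ 141 (mod 145)
91^14 ≡ 1 (mod 145) ✓
Hence ord(91) = 14.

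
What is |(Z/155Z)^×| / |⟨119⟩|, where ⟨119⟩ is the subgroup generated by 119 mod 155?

The order of 119 must divide φ(155) = φ(5·31) = (5−1)·(31−1) = 4·30 = 120 = 2^3 · 3 · 5.
Divisors of 120: 1, 2, 3, 4, 5, 6, 8, 10, 12, 15, 20, 24, 30, 40, 60, 120.
Evaluate successive powers at the divisors of 120:
119^1 ≡ 119 (mod 155)
119^2 ≡ 56 (mod 155)
119^3 ≡ 154 (mod 155)
119^4 ≡ 36 (mod 155)
119^5 ≡ 99 (mod 155)
119^6 ≡ 1 (mod 155) ✓
The order of 119 is 6, so the subgroup it generates has 6 elements.
[(Z/155Z)^× : ⟨119⟩] = 120/6 = 20.

20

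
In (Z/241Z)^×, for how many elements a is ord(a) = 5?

φ(241) = 241 − 1 = 240 = 2^4 · 3 · 5.
Since (Z/241Z)^× is cyclic of order 240, the number of elements of order d is φ(d) when d | 240 and 0 otherwise.
5 | 240, and φ(5) = 5 − 1 = 4.

4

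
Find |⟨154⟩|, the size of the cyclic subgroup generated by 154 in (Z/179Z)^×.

Since 154 ∈ (Z/179Z)^×, its order divides φ(179) = 179 − 1 = 178 = 2 · 89.
Divisors of 178: 1, 2, 89, 178.
Test each divisor d:
154^1 ≡ 154 (mod 179)
154^2 ≡ 88 (mod 179)
154^89 ≡ 178 (mod 179)
154^178 ≡ 1 (mod 179) ✓
So ord_179(154) = 178.

178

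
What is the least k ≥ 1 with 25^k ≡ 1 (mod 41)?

10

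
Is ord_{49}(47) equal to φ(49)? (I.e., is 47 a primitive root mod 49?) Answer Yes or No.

φ(49) = φ(7^2) = 7·(7−1) = 42 = 2 · 3 · 7.
47 is a primitive root mod 49 iff 47^(φ(49)/q) ≢ 1 for every prime q | φ(49), i.e. q ∈ {2, 3, 7}.
47^21 ≡ 48 (mod 49)  [q = 2: ≢ 1 ✓]
47^14 ≡ 18 (mod 49)  [q = 3: ≢ 1 ✓]
47^6 ≡ 15 (mod 49)  [q = 7: ≢ 1 ✓]
Every test exponent gives a nontrivial residue, hence 47 generates the full group.

Yes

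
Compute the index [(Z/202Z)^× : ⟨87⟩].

20

ord(87) | φ(202) = φ(2)·φ(101) = 1·100 = 100 = 2^2 · 5^2.
Divisors of 100: 1, 2, 4, 5, 10, 20, 25, 50, 100.
Check 87^d mod 202 for each divisor in increasing order:
87^1 ≡ 87 (mod 202)
87^2 ≡ 95 (mod 202)
87^4 ≡ 137 (mod 202)
87^5 ≡ 1 (mod 202) ✓
Thus |⟨87⟩| = ord(87) = 5.
The index is φ(202) / ord(87) = 100 / 5 = 20.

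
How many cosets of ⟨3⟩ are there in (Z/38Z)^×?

1

ord(3) | φ(38) = φ(2)·φ(19) = 1·18 = 18 = 2 · 3^2.
Divisors of 18: 1, 2, 3, 6, 9, 18.
Compute 3^d (mod 38) for the divisors d until we hit 1:
3^1 ≡ 3
3^2 ≡ 9
3^3 ≡ 27
3^6 ≡ 7
3^9 ≡ 37
3^18 ≡ 1
So ord_38(3) = 18, hence |⟨3⟩| = 18.
[(Z/38Z)^× : ⟨3⟩] = 18/18 = 1.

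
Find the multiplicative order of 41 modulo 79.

The order of 41 must divide φ(79) = 79 − 1 = 78 = 2 · 3 · 13.
Divisors of 78: 1, 2, 3, 6, 13, 26, 39, 78.
Test each divisor d:
41^1 ≡ 41
41^2 ≡ 22
41^3 ≡ 33
41^6 ≡ 62
41^13 ≡ 78
41^26 ≡ 1
Hence ord(41) = 26.

26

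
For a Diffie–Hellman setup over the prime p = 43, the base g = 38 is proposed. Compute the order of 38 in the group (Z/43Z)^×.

21

Since 38 ∈ (Z/43Z)^×, its order divides φ(43) = 43 − 1 = 42 = 2 · 3 · 7.
Divisors of 42: 1, 2, 3, 6, 7, 14, 21, 42.
Check 38^d mod 43 for each divisor in increasing order:
38^1 ≡ 38
38^2 ≡ 25
38^3 ≡ 4
38^6 ≡ 16
38^7 ≡ 6
38^14 ≡ 36
38^21 ≡ 1
So ord_43(38) = 21.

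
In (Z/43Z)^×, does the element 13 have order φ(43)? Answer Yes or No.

No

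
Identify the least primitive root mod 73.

5

φ(73) = 73 − 1 = 72 = 2^3 · 3^2.
Test candidates g = 2, 3, … against the prime factors q ∈ {2, 3} of φ(73): g is a generator iff g^(72/q) ≢ 1 for every such q.
g = 2: 2^36 ≡ 1 — hits 1, so not a primitive root.
g = 3: 3^36 ≡ 1 — hits 1, so not a primitive root.
g = 4: 4^36 ≡ 1 — hits 1, so not a primitive root.
g = 5: 5^36 ≡ 72; 5^24 ≡ 8 — none is 1, so 5 is a primitive root.
So 5 is the smallest generator of (Z/73Z)^×.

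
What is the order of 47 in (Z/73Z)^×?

72

The order of 47 must divide φ(73) = 73 − 1 = 72 = 2^3 · 3^2.
Divisors of 72: 1, 2, 3, 4, 6, 8, 9, 12, 18, 24, 36, 72.
Compute 47^d (mod 73) for the divisors d until we hit 1:
47^1 ≡ 47
47^2 ≡ 19
47^3 ≡ 17
47^4 ≡ 69
47^6 ≡ 70
47^8 ≡ 16
47^9 ≡ 22
47^12 ≡ 9
47^18 ≡ 46
47^24 ≡ 8
47^36 ≡ 72
47^72 ≡ 1
The smallest such exponent is 72, so the order of 47 is 72.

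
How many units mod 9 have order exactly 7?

φ(9) = φ(3^2) = 3·(3−1) = 6 = 2 · 3.
In a cyclic group of order 6, there are φ(d) elements of order d for each divisor d of 6, and zero for non-divisors.
7 does not divide 6, so no element of (Z/9Z)^× has order 7.

0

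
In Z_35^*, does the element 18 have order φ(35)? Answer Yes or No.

No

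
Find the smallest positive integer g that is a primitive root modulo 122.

7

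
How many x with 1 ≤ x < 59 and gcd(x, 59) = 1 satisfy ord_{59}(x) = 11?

0

φ(59) = 59 − 1 = 58 = 2 · 29.
In a cyclic group of order 58, there are φ(d) elements of order d for each divisor d of 58, and zero for non-divisors.
Since 11 ∤ 58, the count is 0.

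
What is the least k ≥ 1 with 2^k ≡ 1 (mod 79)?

39

Since 2 ∈ (Z/79Z)^×, its order divides φ(79) = 79 − 1 = 78 = 2 · 3 · 13.
Divisors of 78: 1, 2, 3, 6, 13, 26, 39, 78.
Compute 2^d (mod 79) for the divisors d until we hit 1:
2^1 ≡ 2 (mod 79)
2^2 ≡ 4 (mod 79)
2^3 ≡ 8 (mod 79)
2^6 ≡ 64 (mod 79)
2^13 ≡ 55 (mod 79)
2^26 ≡ 23 (mod 79)
2^39 ≡ 1 (mod 79) ✓
Therefore the multiplicative order of 2 modulo 79 is 39.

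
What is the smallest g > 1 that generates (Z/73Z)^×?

φ(73) = 73 − 1 = 72 = 2^3 · 3^2.
g is a primitive root iff g^(72/q) ≢ 1 (mod 73) for each prime q ∈ {2, 3}.
g = 2: 2^36 ≡ 1 — hits 1, so not a primitive root.
g = 3: 3^36 ≡ 1 — hits 1, so not a primitive root.
g = 4: 4^36 ≡ 1 — hits 1, so not a primitive root.
g = 5: 5^36 ≡ 72; 5^24 ≡ 8 — none is 1, so 5 is a primitive root.
The smallest primitive root modulo 73 is 5.

5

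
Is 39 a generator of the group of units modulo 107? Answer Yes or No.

No

φ(107) = 107 − 1 = 106 = 2 · 53.
An element g generates (Z/107Z)^× iff g^(106/q) ≢ 1 (mod 107) for each prime q ∈ {2, 53}.
39^53 ≡ 1 (mod 107)  [q = 2: ≡ 1 ✗]
39^2 ≡ 23 (mod 107)  [q = 53: ≢ 1 ✓]
39^53 ≡ 1 shows ord(39) | 53, strictly less than φ(107); not a primitive root.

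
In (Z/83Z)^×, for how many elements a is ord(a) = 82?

40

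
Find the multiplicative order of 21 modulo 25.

5

The order of 21 must divide φ(25) = φ(5^2) = 5·(5−1) = 20 = 2^2 · 5.
Divisors of 20: 1, 2, 4, 5, 10, 20.
Compute 21^d (mod 25) for the divisors d until we hit 1:
21^1 ≡ 21 (mod 25)
21^2 ≡ 16 (mod 25)
21^4 ≡ 6 (mod 25)
21^5 ≡ 1 (mod 25) ✓
Therefore the multiplicative order of 21 modulo 25 is 5.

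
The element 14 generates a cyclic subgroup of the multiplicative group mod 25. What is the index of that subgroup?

By Lagrange's theorem, ord_25(14) divides φ(25) = φ(5^2) = 5·(5−1) = 20 = 2^2 · 5.
Divisors of 20: 1, 2, 4, 5, 10, 20.
Check 14^d mod 25 for each divisor in increasing order:
14^1 ≡ 14 (mod 25)
14^2 ≡ 21 (mod 25)
14^4 ≡ 16 (mod 25)
14^5 ≡ 24 (mod 25)
14^10 ≡ 1 (mod 25) ✓
The order of 14 is 10, so the subgroup it generates has 10 elements.
The index is φ(25) / ord(14) = 20 / 10 = 2.

2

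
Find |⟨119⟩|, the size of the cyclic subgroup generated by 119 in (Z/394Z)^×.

The order of 119 must divide φ(394) = φ(2)·φ(197) = 1·196 = 196 = 2^2 · 7^2.
Divisors of 196: 1, 2, 4, 7, 14, 28, 49, 98, 196.
Evaluate successive powers at the divisors of 196:
119^1 ≡ 119 (mod 394)
119^2 ≡ 371 (mod 394)
119^4 ≡ 135 (mod 394)
119^7 ≡ 77 (mod 394)
119^14 ≡ 19 (mod 394)
119^28 ≡ 361 (mod 394)
119^49 ≡ 183 (mod 394)
119^98 ≡ 393 (mod 394)
119^196 ≡ 1 (mod 394) ✓
Therefore the multiplicative order of 119 modulo 394 is 196.

196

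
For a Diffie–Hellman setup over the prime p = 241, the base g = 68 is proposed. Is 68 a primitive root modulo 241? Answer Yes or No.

φ(241) = 241 − 1 = 240 = 2^4 · 3 · 5.
An element g generates (Z/241Z)^× iff g^(240/q) ≢ 1 (mod 241) for each prime q ∈ {2, 3, 5}.
68^120 ≡ 240 (mod 241)  [q = 2: ≢ 1 ✓]
68^80 ≡ 225 (mod 241)  [q = 3: ≢ 1 ✓]
68^48 ≡ 91 (mod 241)  [q = 5: ≢ 1 ✓]
All checks pass, so 68 has order 240 and is a primitive root modulo 241.

Yes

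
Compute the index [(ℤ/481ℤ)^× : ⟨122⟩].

By Lagrange's theorem, ord_481(122) divides φ(481) = φ(13·37) = (13−1)·(37−1) = 12·36 = 432 = 2^4 · 3^3.
Divisors of 432: 1, 2, 3, 4, 6, 8, 9, 12, 16, 18, 24, 27, 36, 48, 54, 72, 108, 144, 216, 432.
Evaluate successive powers at the divisors of 432:
122^1 ≡ 122
122^2 ≡ 454
122^3 ≡ 73
122^4 ≡ 248
122^6 ≡ 38
122^8 ≡ 417
122^9 ≡ 369
122^12 ≡ 1
The order of 122 is 12, so the subgroup it generates has 12 elements.
[(Z/481Z)^× : ⟨122⟩] = 432/12 = 36.

36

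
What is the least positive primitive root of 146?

5

φ(146) = φ(2)·φ(73) = 1·72 = 72 = 2^3 · 3^2.
g is a primitive root iff g^(72/q) ≢ 1 (mod 146) for each prime q ∈ {2, 3}.
g = 2: gcd(2, 146) = 2 > 1, not a unit — skip.
g = 3: 3^36 ≡ 1 — hits 1, so not a primitive root.
g = 4: gcd(4, 146) = 2 > 1, not a unit — skip.
g = 5: 5^36 ≡ 145; 5^24 ≡ 81 — none is 1, so 5 is a primitive root.
Hence the least primitive root of 146 is 5.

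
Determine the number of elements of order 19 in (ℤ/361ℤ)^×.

18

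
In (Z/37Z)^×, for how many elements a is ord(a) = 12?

4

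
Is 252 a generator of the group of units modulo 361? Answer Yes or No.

No

φ(361) = φ(19^2) = 19·(19−1) = 342 = 2 · 3^2 · 19.
It suffices to check that the order of 252 is not a proper divisor of 342: compute 252^(342/q) for q ∈ {2, 3, 19}.
252^171 ≡ 1 (mod 361)  [q = 2: ≡ 1 ✗]
252^114 ≡ 292 (mod 361)  [q = 3: ≢ 1 ✓]
252^18 ≡ 324 (mod 361)  [q = 19: ≢ 1 ✓]
The check at q = 2 fails, so 252 generates a proper subgroup.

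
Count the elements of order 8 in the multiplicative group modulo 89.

φ(89) = 89 − 1 = 88 = 2^3 · 11.
(Z/89Z)^× is cyclic (|G| = 88); a cyclic group of order m has exactly φ(d) elements of each order d | m, and none otherwise.
8 = 2^3 divides 88, and φ(8) = 4.

4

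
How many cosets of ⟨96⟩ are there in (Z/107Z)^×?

ord(96) | φ(107) = 107 − 1 = 106 = 2 · 53.
Divisors of 106: 1, 2, 53, 106.
Compute 96^d (mod 107) for the divisors d until we hit 1:
96^1 ≡ 96 (mod 107)
96^2 ≡ 14 (mod 107)
96^53 ≡ 106 (mod 107)
96^106 ≡ 1 (mod 107) ✓
Thus |⟨96⟩| = ord(96) = 106.
Index = |(Z/107Z)^×| / |⟨96⟩| = 106 / 106 = 1.

1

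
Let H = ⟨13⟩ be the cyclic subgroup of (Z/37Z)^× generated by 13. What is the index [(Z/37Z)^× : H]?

1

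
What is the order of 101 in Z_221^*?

ord(101) | φ(221) = φ(13·17) = (13−1)·(17−1) = 12·16 = 192 = 2^6 · 3.
Divisors of 192: 1, 2, 3, 4, 6, 8, 12, 16, 24, 32, 48, 64, 96, 192.
Test each divisor d:
101^1 ≡ 101
101^2 ≡ 35
101^3 ≡ 220
101^4 ≡ 120
101^6 ≡ 1
The smallest such exponent is 6, so the order of 101 is 6.

6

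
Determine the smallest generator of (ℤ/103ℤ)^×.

φ(103) = 103 − 1 = 102 = 2 · 3 · 17.
g is a primitive root iff g^(102/q) ≢ 1 (mod 103) for each prime q ∈ {2, 3, 17}.
g = 2: 2^51 ≡ 1 — hits 1, so not a primitive root.
g = 3: 3^51 ≡ 102; 3^34 ≡ 1 — hits 1, so not a primitive root.
g = 4: 4^51 ≡ 1 — hits 1, so not a primitive root.
g = 5: 5^51 ≡ 102; 5^34 ≡ 56; 5^6 ≡ 72 — none is 1, so 5 is a primitive root.
So 5 is the smallest generator of (Z/103Z)^×.

5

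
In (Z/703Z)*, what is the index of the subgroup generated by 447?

ord(447) | φ(703) = φ(19·37) = (19−1)·(37−1) = 18·36 = 648 = 2^3 · 3^4.
Divisors of 648: 1, 2, 3, 4, 6, 8, 9, 12, 18, 24, 27, 36, 54, 72, 81, 108, 162, 216, 324, 648.
Evaluate successive powers at the divisors of 648:
447^1 ≡ 447
447^2 ≡ 157
447^3 ≡ 582
447^4 ≡ 44
447^6 ≡ 581
447^8 ≡ 530
447^9 ≡ 702
447^12 ≡ 121
447^18 ≡ 1
So ord_703(447) = 18, hence |⟨447⟩| = 18.
The index is φ(703) / ord(447) = 648 / 18 = 36.

36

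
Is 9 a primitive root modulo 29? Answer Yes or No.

φ(29) = 29 − 1 = 28 = 2^2 · 7.
Test 9^(28/q) mod 29 for each prime factor q of 28:
9^14 ≡ 1 (mod 29)  [q = 2: ≡ 1 ✗]
9^4 ≡ 7 (mod 29)  [q = 7: ≢ 1 ✓]
9^14 ≡ 1 shows ord(9) | 14, strictly less than φ(29); not a primitive root.

No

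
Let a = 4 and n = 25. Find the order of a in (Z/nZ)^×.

ord(4) | φ(25) = φ(5^2) = 5·(5−1) = 20 = 2^2 · 5.
Divisors of 20: 1, 2, 4, 5, 10, 20.
Compute 4^d (mod 25) for the divisors d until we hit 1:
4^1 ≡ 4 (mod 25)
4^2 ≡ 16 (mod 25)
4^4 ≡ 6 (mod 25)
4^5 ≡ 24 (mod 25)
4^10 ≡ 1 (mod 25) ✓
The smallest such exponent is 10, so the order of 4 is 10.

10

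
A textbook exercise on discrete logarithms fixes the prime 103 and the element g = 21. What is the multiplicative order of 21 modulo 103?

102

ord(21) | φ(103) = 103 − 1 = 102 = 2 · 3 · 17.
Divisors of 102: 1, 2, 3, 6, 17, 34, 51, 102.
Evaluate successive powers at the divisors of 102:
21^1 ≡ 21
21^2 ≡ 29
21^3 ≡ 94
21^6 ≡ 81
21^17 ≡ 57
21^34 ≡ 56
21^51 ≡ 102
21^102 ≡ 1
So ord_103(21) = 102.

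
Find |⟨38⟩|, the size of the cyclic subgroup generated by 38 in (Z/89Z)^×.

88

Since 38 ∈ (Z/89Z)^×, its order divides φ(89) = 89 − 1 = 88 = 2^3 · 11.
Divisors of 88: 1, 2, 4, 8, 11, 22, 44, 88.
Compute 38^d (mod 89) for the divisors d until we hit 1:
38^1 ≡ 38 (mod 89)
38^2 ≡ 20 (mod 89)
38^4 ≡ 44 (mod 89)
38^8 ≡ 67 (mod 89)
38^11 ≡ 12 (mod 89)
38^22 ≡ 55 (mod 89)
38^44 ≡ 88 (mod 89)
38^88 ≡ 1 (mod 89) ✓
Therefore the multiplicative order of 38 modulo 89 is 88.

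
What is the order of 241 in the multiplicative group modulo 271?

15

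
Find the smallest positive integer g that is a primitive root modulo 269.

2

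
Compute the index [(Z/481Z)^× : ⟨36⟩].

Since 36 ∈ (Z/481Z)^×, its order divides φ(481) = φ(13·37) = (13−1)·(37−1) = 12·36 = 432 = 2^4 · 3^3.
Divisors of 432: 1, 2, 3, 4, 6, 8, 9, 12, 16, 18, 24, 27, 36, 48, 54, 72, 108, 144, 216, 432.
Test each divisor d:
36^1 ≡ 36 (mod 481)
36^2 ≡ 334 (mod 481)
36^3 ≡ 480 (mod 481)
36^4 ≡ 445 (mod 481)
36^6 ≡ 1 (mod 481) ✓
So ord_481(36) = 6, hence |⟨36⟩| = 6.
Index = |(Z/481Z)^×| / |⟨36⟩| = 432 / 6 = 72.

72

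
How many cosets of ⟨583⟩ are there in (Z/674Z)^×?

2

By Lagrange's theorem, ord_674(583) divides φ(674) = φ(2)·φ(337) = 1·336 = 336 = 2^4 · 3 · 7.
Divisors of 336: 1, 2, 3, 4, 6, 7, 8, 12, 14, 16, 21, 24, 28, 42, 48, 56, 84, 112, 168, 336.
Check 583^d mod 674 for each divisor in increasing order:
583^1 ≡ 583 (mod 674)
583^2 ≡ 193 (mod 674)
583^3 ≡ 635 (mod 674)
583^4 ≡ 179 (mod 674)
583^6 ≡ 173 (mod 674)
583^7 ≡ 433 (mod 674)
583^8 ≡ 363 (mod 674)
583^12 ≡ 273 (mod 674)
583^14 ≡ 117 (mod 674)
583^16 ≡ 339 (mod 674)
583^21 ≡ 111 (mod 674)
583^24 ≡ 389 (mod 674)
583^28 ≡ 209 (mod 674)
583^42 ≡ 189 (mod 674)
583^48 ≡ 345 (mod 674)
583^56 ≡ 545 (mod 674)
583^84 ≡ 673 (mod 674)
583^112 ≡ 465 (mod 674)
583^168 ≡ 1 (mod 674) ✓
The order of 583 is 168, so the subgroup it generates has 168 elements.
[(Z/674Z)^× : ⟨583⟩] = 336/168 = 2.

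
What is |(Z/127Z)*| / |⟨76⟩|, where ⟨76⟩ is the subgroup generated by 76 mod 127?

By Lagrange's theorem, ord_127(76) divides φ(127) = 127 − 1 = 126 = 2 · 3^2 · 7.
Divisors of 126: 1, 2, 3, 6, 7, 9, 14, 18, 21, 42, 63, 126.
Evaluate successive powers at the divisors of 126:
76^1 ≡ 76
76^2 ≡ 61
76^3 ≡ 64
76^6 ≡ 32
76^7 ≡ 19
76^9 ≡ 16
76^14 ≡ 107
76^18 ≡ 2
76^21 ≡ 1
Thus |⟨76⟩| = ord(76) = 21.
The index is φ(127) / ord(76) = 126 / 21 = 6.

6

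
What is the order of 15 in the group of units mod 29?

28

Since 15 ∈ (Z/29Z)^×, its order divides φ(29) = 29 − 1 = 28 = 2^2 · 7.
Divisors of 28: 1, 2, 4, 7, 14, 28.
Compute 15^d (mod 29) for the divisors d until we hit 1:
15^1 ≡ 15 (mod 29)
15^2 ≡ 22 (mod 29)
15^4 ≡ 20 (mod 29)
15^7 ≡ 17 (mod 29)
15^14 ≡ 28 (mod 29)
15^28 ≡ 1 (mod 29) ✓
Hence ord(15) = 28.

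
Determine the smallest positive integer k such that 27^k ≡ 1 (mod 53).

ord(27) | φ(53) = 53 − 1 = 52 = 2^2 · 13.
Divisors of 52: 1, 2, 4, 13, 26, 52.
Check 27^d mod 53 for each divisor in increasing order:
27^1 ≡ 27 (mod 53)
27^2 ≡ 40 (mod 53)
27^4 ≡ 10 (mod 53)
27^13 ≡ 23 (mod 53)
27^26 ≡ 52 (mod 53)
27^52 ≡ 1 (mod 53) ✓
The smallest such exponent is 52, so the order of 27 is 52.

52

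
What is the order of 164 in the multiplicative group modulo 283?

ord(164) | φ(283) = 283 − 1 = 282 = 2 · 3 · 47.
Divisors of 282: 1, 2, 3, 6, 47, 94, 141, 282.
Compute 164^d (mod 283) for the divisors d until we hit 1:
164^1 ≡ 164
164^2 ≡ 11
164^3 ≡ 106
164^6 ≡ 199
164^47 ≡ 44
164^94 ≡ 238
164^141 ≡ 1
The smallest such exponent is 141, so the order of 164 is 141.

141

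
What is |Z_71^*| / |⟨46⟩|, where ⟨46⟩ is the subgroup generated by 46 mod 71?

7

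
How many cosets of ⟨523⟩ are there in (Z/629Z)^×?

16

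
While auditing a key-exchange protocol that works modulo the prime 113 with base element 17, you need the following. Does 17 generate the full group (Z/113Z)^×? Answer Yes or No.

φ(113) = 113 − 1 = 112 = 2^4 · 7.
An element g generates (Z/113Z)^× iff g^(112/q) ≢ 1 (mod 113) for each prime q ∈ {2, 7}.
17^56 ≡ 112 (mod 113)  [q = 2: ≢ 1 ✓]
17^16 ≡ 109 (mod 113)  [q = 7: ≢ 1 ✓]
Every test exponent gives a nontrivial residue, hence 17 generates the full group.

Yes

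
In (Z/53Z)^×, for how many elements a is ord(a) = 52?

24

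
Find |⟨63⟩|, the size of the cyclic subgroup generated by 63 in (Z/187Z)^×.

Since 63 ∈ (Z/187Z)^×, its order divides φ(187) = φ(11·17) = (11−1)·(17−1) = 10·16 = 160 = 2^5 · 5.
Divisors of 160: 1, 2, 4, 5, 8, 10, 16, 20, 32, 40, 80, 160.
Check 63^d mod 187 for each divisor in increasing order:
63^1 ≡ 63
63^2 ≡ 42
63^4 ≡ 81
63^5 ≡ 54
63^8 ≡ 16
63^10 ≡ 111
63^16 ≡ 69
63^20 ≡ 166
63^32 ≡ 86
63^40 ≡ 67
63^80 ≡ 1
So ord_187(63) = 80.

80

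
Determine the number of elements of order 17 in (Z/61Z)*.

0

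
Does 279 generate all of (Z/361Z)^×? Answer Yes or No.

φ(361) = φ(19^2) = 19·(19−1) = 342 = 2 · 3^2 · 19.
An element g generates (Z/361Z)^× iff g^(342/q) ≢ 1 (mod 361) for each prime q ∈ {2, 3, 19}.
279^171 ≡ 360 (mod 361)  [q = 2: ≢ 1 ✓]
279^114 ≡ 68 (mod 361)  [q = 3: ≢ 1 ✓]
279^18 ≡ 267 (mod 361)  [q = 19: ≢ 1 ✓]
None equal 1, so ord_361(279) = 342: 279 is a primitive root.

Yes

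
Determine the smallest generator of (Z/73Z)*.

5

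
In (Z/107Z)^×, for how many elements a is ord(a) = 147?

0

φ(107) = 107 − 1 = 106 = 2 · 53.
(Z/107Z)^× is cyclic (|G| = 106); a cyclic group of order m has exactly φ(d) elements of each order d | m, and none otherwise.
Since 147 ∤ 106, the count is 0.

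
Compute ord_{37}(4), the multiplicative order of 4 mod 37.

18

The order of 4 must divide φ(37) = 37 − 1 = 36 = 2^2 · 3^2.
Divisors of 36: 1, 2, 3, 4, 6, 9, 12, 18, 36.
Check 4^d mod 37 for each divisor in increasing order:
4^1 ≡ 4
4^2 ≡ 16
4^3 ≡ 27
4^4 ≡ 34
4^6 ≡ 26
4^9 ≡ 36
4^12 ≡ 10
4^18 ≡ 1
Hence ord(4) = 18.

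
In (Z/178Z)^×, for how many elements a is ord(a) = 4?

2

φ(178) = φ(2)·φ(89) = 1·88 = 88 = 2^3 · 11.
In a cyclic group of order 88, there are φ(d) elements of order d for each divisor d of 88, and zero for non-divisors.
4 = 2^2 divides 88, and φ(4) = 2.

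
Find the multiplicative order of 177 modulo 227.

ord(177) | φ(227) = 227 − 1 = 226 = 2 · 113.
Divisors of 226: 1, 2, 113, 226.
Compute 177^d (mod 227) for the divisors d until we hit 1:
177^1 ≡ 177 (mod 227)
177^2 ≡ 3 (mod 227)
177^113 ≡ 1 (mod 227) ✓
Therefore the multiplicative order of 177 modulo 227 is 113.

113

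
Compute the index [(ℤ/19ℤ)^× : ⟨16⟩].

2

The order of 16 must divide φ(19) = 19 − 1 = 18 = 2 · 3^2.
Divisors of 18: 1, 2, 3, 6, 9, 18.
Evaluate successive powers at the divisors of 18:
16^1 ≡ 16 (mod 19)
16^2 ≡ 9 (mod 19)
16^3 ≡ 11 (mod 19)
16^6 ≡ 7 (mod 19)
16^9 ≡ 1 (mod 19) ✓
The order of 16 is 9, so the subgroup it generates has 9 elements.
The index is φ(19) / ord(16) = 18 / 9 = 2.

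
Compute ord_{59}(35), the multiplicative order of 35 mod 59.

29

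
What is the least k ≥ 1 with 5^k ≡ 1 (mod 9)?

6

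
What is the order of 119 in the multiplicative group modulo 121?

55

The order of 119 must divide φ(121) = φ(11^2) = 11·(11−1) = 110 = 2 · 5 · 11.
Divisors of 110: 1, 2, 5, 10, 11, 22, 55, 110.
Evaluate successive powers at the divisors of 110:
119^1 ≡ 119
119^2 ≡ 4
119^5 ≡ 89
119^10 ≡ 56
119^11 ≡ 9
119^22 ≡ 81
119^55 ≡ 1
The smallest such exponent is 55, so the order of 119 is 55.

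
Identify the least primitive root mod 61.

φ(61) = 61 − 1 = 60 = 2^2 · 3 · 5.
Test candidates g = 2, 3, … against the prime factors q ∈ {2, 3, 5} of φ(61): g is a generator iff g^(60/q) ≢ 1 for every such q.
g = 2: 2^30 ≡ 60; 2^20 ≡ 47; 2^12 ≡ 9 — none is 1, so 2 is a primitive root.
So 2 is the smallest generator of (Z/61Z)^×.

2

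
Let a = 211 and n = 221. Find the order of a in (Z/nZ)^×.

48

The order of 211 must divide φ(221) = φ(13·17) = (13−1)·(17−1) = 12·16 = 192 = 2^6 · 3.
Divisors of 192: 1, 2, 3, 4, 6, 8, 12, 16, 24, 32, 48, 64, 96, 192.
Check 211^d mod 221 for each divisor in increasing order:
211^1 ≡ 211 (mod 221)
211^2 ≡ 100 (mod 221)
211^3 ≡ 105 (mod 221)
211^4 ≡ 55 (mod 221)
211^6 ≡ 196 (mod 221)
211^8 ≡ 152 (mod 221)
211^12 ≡ 183 (mod 221)
211^16 ≡ 120 (mod 221)
211^24 ≡ 118 (mod 221)
211^32 ≡ 35 (mod 221)
211^48 ≡ 1 (mod 221) ✓
Therefore the multiplicative order of 211 modulo 221 is 48.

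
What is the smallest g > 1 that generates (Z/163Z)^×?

2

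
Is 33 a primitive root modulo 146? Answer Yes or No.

φ(146) = φ(2)·φ(73) = 1·72 = 72 = 2^3 · 3^2.
It suffices to check that the order of 33 is not a proper divisor of 72: compute 33^(72/q) for q ∈ {2, 3}.
33^36 ≡ 145 (mod 146)  [q = 2: ≢ 1 ✓]
33^24 ≡ 81 (mod 146)  [q = 3: ≢ 1 ✓]
Every test exponent gives a nontrivial residue, hence 33 generates the full group.

Yes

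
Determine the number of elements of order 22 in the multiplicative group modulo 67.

10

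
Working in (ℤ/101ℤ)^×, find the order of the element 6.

Since 6 ∈ (Z/101Z)^×, its order divides φ(101) = 101 − 1 = 100 = 2^2 · 5^2.
Divisors of 100: 1, 2, 4, 5, 10, 20, 25, 50, 100.
Check 6^d mod 101 for each divisor in increasing order:
6^1 ≡ 6 (mod 101)
6^2 ≡ 36 (mod 101)
6^4 ≡ 84 (mod 101)
6^5 ≡ 100 (mod 101)
6^10 ≡ 1 (mod 101) ✓
The smallest such exponent is 10, so the order of 6 is 10.

10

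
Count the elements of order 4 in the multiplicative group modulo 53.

φ(53) = 53 − 1 = 52 = 2^2 · 13.
In a cyclic group of order 52, there are φ(d) elements of order d for each divisor d of 52, and zero for non-divisors.
4 = 2^2 divides 52, and φ(4) = 2.

2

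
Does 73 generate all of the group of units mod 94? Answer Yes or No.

Yes

φ(94) = φ(2)·φ(47) = 1·46 = 46 = 2 · 23.
Test 73^(46/q) mod 94 for each prime factor q of 46:
73^23 ≡ 93 (mod 94)  [q = 2: ≢ 1 ✓]
73^2 ≡ 65 (mod 94)  [q = 23: ≢ 1 ✓]
Every test exponent gives a nontrivial residue, hence 73 generates the full group.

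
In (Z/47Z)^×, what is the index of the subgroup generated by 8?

By Lagrange's theorem, ord_47(8) divides φ(47) = 47 − 1 = 46 = 2 · 23.
Divisors of 46: 1, 2, 23, 46.
Evaluate successive powers at the divisors of 46:
8^1 ≡ 8 (mod 47)
8^2 ≡ 17 (mod 47)
8^23 ≡ 1 (mod 47) ✓
Thus |⟨8⟩| = ord(8) = 23.
Index = |(Z/47Z)^×| / |⟨8⟩| = 46 / 23 = 2.

2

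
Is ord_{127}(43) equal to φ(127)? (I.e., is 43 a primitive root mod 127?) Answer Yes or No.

Yes

φ(127) = 127 − 1 = 126 = 2 · 3^2 · 7.
It suffices to check that the order of 43 is not a proper divisor of 126: compute 43^(126/q) for q ∈ {2, 3, 7}.
43^63 ≡ 126 (mod 127)  [q = 2: ≢ 1 ✓]
43^42 ≡ 19 (mod 127)  [q = 3: ≢ 1 ✓]
43^18 ≡ 4 (mod 127)  [q = 7: ≢ 1 ✓]
All checks pass, so 43 has order 126 and is a primitive root modulo 127.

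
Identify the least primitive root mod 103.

5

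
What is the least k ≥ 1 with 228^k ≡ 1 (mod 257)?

Since 228 ∈ (Z/257Z)^×, its order divides φ(257) = 257 − 1 = 256 = 2^8.
Divisors of 256: 1, 2, 4, 8, 16, 32, 64, 128, 256.
Test each divisor d:
228^1 ≡ 228 (mod 257)
228^2 ≡ 70 (mod 257)
228^4 ≡ 17 (mod 257)
228^8 ≡ 32 (mod 257)
228^16 ≡ 253 (mod 257)
228^32 ≡ 16 (mod 257)
228^64 ≡ 256 (mod 257)
228^128 ≡ 1 (mod 257) ✓
So ord_257(228) = 128.

128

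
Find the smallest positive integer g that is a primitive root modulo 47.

5

φ(47) = 47 − 1 = 46 = 2 · 23.
Test candidates g = 2, 3, … against the prime factors q ∈ {2, 23} of φ(47): g is a generator iff g^(46/q) ≢ 1 for every such q.
g = 2: 2^23 ≡ 1 — hits 1, so not a primitive root.
g = 3: 3^23 ≡ 1 — hits 1, so not a primitive root.
g = 4: 4^23 ≡ 1 — hits 1, so not a primitive root.
g = 5: 5^23 ≡ 46; 5^2 ≡ 25 — none is 1, so 5 is a primitive root.
Hence the least primitive root of 47 is 5.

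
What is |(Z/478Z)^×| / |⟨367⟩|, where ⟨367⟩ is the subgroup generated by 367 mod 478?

Since 367 ∈ (Z/478Z)^×, its order divides φ(478) = φ(2)·φ(239) = 1·238 = 238 = 2 · 7 · 17.
Divisors of 238: 1, 2, 7, 14, 17, 34, 119, 238.
Evaluate successive powers at the divisors of 238:
367^1 ≡ 367 (mod 478)
367^2 ≡ 371 (mod 478)
367^7 ≡ 245 (mod 478)
367^14 ≡ 275 (mod 478)
367^17 ≡ 1 (mod 478) ✓
Thus |⟨367⟩| = ord(367) = 17.
The index is φ(478) / ord(367) = 238 / 17 = 14.

14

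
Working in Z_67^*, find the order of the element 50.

Since 50 ∈ (Z/67Z)^×, its order divides φ(67) = 67 − 1 = 66 = 2 · 3 · 11.
Divisors of 66: 1, 2, 3, 6, 11, 22, 33, 66.
Test each divisor d:
50^1 ≡ 50
50^2 ≡ 21
50^3 ≡ 45
50^6 ≡ 15
50^11 ≡ 38
50^22 ≡ 37
50^33 ≡ 66
50^66 ≡ 1
So ord_67(50) = 66.

66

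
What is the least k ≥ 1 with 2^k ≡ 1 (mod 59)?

Since 2 ∈ (Z/59Z)^×, its order divides φ(59) = 59 − 1 = 58 = 2 · 29.
Divisors of 58: 1, 2, 29, 58.
Evaluate successive powers at the divisors of 58:
2^1 ≡ 2 (mod 59)
2^2 ≡ 4 (mod 59)
2^29 ≡ 58 (mod 59)
2^58 ≡ 1 (mod 59) ✓
Hence ord(2) = 58.

58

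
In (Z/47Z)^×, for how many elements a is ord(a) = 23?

φ(47) = 47 − 1 = 46 = 2 · 23.
(Z/47Z)^× is cyclic (|G| = 46); a cyclic group of order m has exactly φ(d) elements of each order d | m, and none otherwise.
23 | 46, and φ(23) = 23 − 1 = 22.

22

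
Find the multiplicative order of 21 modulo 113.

112

By Lagrange's theorem, ord_113(21) divides φ(113) = 113 − 1 = 112 = 2^4 · 7.
Divisors of 112: 1, 2, 4, 7, 8, 14, 16, 28, 56, 112.
Check 21^d mod 113 for each divisor in increasing order:
21^1 ≡ 21 (mod 113)
21^2 ≡ 102 (mod 113)
21^4 ≡ 8 (mod 113)
21^7 ≡ 73 (mod 113)
21^8 ≡ 64 (mod 113)
21^14 ≡ 18 (mod 113)
21^16 ≡ 28 (mod 113)
21^28 ≡ 98 (mod 113)
21^56 ≡ 112 (mod 113)
21^112 ≡ 1 (mod 113) ✓
Hence ord(21) = 112.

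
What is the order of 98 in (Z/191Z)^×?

95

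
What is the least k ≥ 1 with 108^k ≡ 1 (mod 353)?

By Lagrange's theorem, ord_353(108) divides φ(353) = 353 − 1 = 352 = 2^5 · 11.
Divisors of 352: 1, 2, 4, 8, 11, 16, 22, 32, 44, 88, 176, 352.
Evaluate successive powers at the divisors of 352:
108^1 ≡ 108
108^2 ≡ 15
108^4 ≡ 225
108^8 ≡ 146
108^11 ≡ 10
108^16 ≡ 136
108^22 ≡ 100
108^32 ≡ 140
108^44 ≡ 116
108^88 ≡ 42
108^176 ≡ 352
108^352 ≡ 1
Hence ord(108) = 352.

352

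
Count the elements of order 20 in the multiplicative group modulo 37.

0

φ(37) = 37 − 1 = 36 = 2^2 · 3^2.
Since (Z/37Z)^× is cyclic of order 36, the number of elements of order d is φ(d) when d | 36 and 0 otherwise.
20 does not divide 36, so no element of (Z/37Z)^× has order 20.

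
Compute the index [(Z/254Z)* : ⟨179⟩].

The order of 179 must divide φ(254) = φ(2)·φ(127) = 1·126 = 126 = 2 · 3^2 · 7.
Divisors of 126: 1, 2, 3, 6, 7, 9, 14, 18, 21, 42, 63, 126.
Compute 179^d (mod 254) for the divisors d until we hit 1:
179^1 ≡ 179 (mod 254)
179^2 ≡ 37 (mod 254)
179^3 ≡ 19 (mod 254)
179^6 ≡ 107 (mod 254)
179^7 ≡ 103 (mod 254)
179^9 ≡ 1 (mod 254) ✓
The order of 179 is 9, so the subgroup it generates has 9 elements.
Index = |(Z/254Z)^×| / |⟨179⟩| = 126 / 9 = 14.

14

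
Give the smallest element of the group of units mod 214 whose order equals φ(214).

φ(214) = φ(2)·φ(107) = 1·106 = 106 = 2 · 53.
g is a primitive root iff g^(106/q) ≢ 1 (mod 214) for each prime q ∈ {2, 53}.
g = 2: gcd(2, 214) = 2 > 1, not a unit — skip.
g = 3: 3^53 ≡ 1 — hits 1, so not a primitive root.
g = 4: gcd(4, 214) = 2 > 1, not a unit — skip.
g = 5: 5^53 ≡ 213; 5^2 ≡ 25 — none is 1, so 5 is a primitive root.
The smallest primitive root modulo 214 is 5.

5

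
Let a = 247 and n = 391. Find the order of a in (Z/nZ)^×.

88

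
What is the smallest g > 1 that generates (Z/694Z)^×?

5

φ(694) = φ(2)·φ(347) = 1·346 = 346 = 2 · 173.
Test candidates g = 2, 3, … against the prime factors q ∈ {2, 173} of φ(694): g is a generator iff g^(346/q) ≢ 1 for every such q.
g = 2: gcd(2, 694) = 2 > 1, not a unit — skip.
g = 3: 3^173 ≡ 1 — hits 1, so not a primitive root.
g = 4: gcd(4, 694) = 2 > 1, not a unit — skip.
g = 5: 5^173 ≡ 693; 5^2 ≡ 25 — none is 1, so 5 is a primitive root.
The smallest primitive root modulo 694 is 5.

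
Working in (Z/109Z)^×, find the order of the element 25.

Since 25 ∈ (Z/109Z)^×, its order divides φ(109) = 109 − 1 = 108 = 2^2 · 3^3.
Divisors of 108: 1, 2, 3, 4, 6, 9, 12, 18, 27, 36, 54, 108.
Check 25^d mod 109 for each divisor in increasing order:
25^1 ≡ 25 (mod 109)
25^2 ≡ 80 (mod 109)
25^3 ≡ 38 (mod 109)
25^4 ≡ 78 (mod 109)
25^6 ≡ 27 (mod 109)
25^9 ≡ 45 (mod 109)
25^12 ≡ 75 (mod 109)
25^18 ≡ 63 (mod 109)
25^27 ≡ 1 (mod 109) ✓
Therefore the multiplicative order of 25 modulo 109 is 27.

27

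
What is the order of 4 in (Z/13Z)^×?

6

By Lagrange's theorem, ord_13(4) divides φ(13) = 13 − 1 = 12 = 2^2 · 3.
Divisors of 12: 1, 2, 3, 4, 6, 12.
Check 4^d mod 13 for each divisor in increasing order:
4^1 ≡ 4
4^2 ≡ 3
4^3 ≡ 12
4^4 ≡ 9
4^6 ≡ 1
Hence ord(4) = 6.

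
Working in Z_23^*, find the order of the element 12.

11

ord(12) | φ(23) = 23 − 1 = 22 = 2 · 11.
Divisors of 22: 1, 2, 11, 22.
Test each divisor d:
12^1 ≡ 12 (mod 23)
12^2 ≡ 6 (mod 23)
12^11 ≡ 1 (mod 23) ✓
Hence ord(12) = 11.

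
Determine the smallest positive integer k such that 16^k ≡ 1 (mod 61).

15

ord(16) | φ(61) = 61 − 1 = 60 = 2^2 · 3 · 5.
Divisors of 60: 1, 2, 3, 4, 5, 6, 10, 12, 15, 20, 30, 60.
Compute 16^d (mod 61) for the divisors d until we hit 1:
16^1 ≡ 16 (mod 61)
16^2 ≡ 12 (mod 61)
16^3 ≡ 9 (mod 61)
16^4 ≡ 22 (mod 61)
16^5 ≡ 47 (mod 61)
16^6 ≡ 20 (mod 61)
16^10 ≡ 13 (mod 61)
16^12 ≡ 34 (mod 61)
16^15 ≡ 1 (mod 61) ✓
Therefore the multiplicative order of 16 modulo 61 is 15.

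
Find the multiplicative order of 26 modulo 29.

ord(26) | φ(29) = 29 − 1 = 28 = 2^2 · 7.
Divisors of 28: 1, 2, 4, 7, 14, 28.
Check 26^d mod 29 for each divisor in increasing order:
26^1 ≡ 26
26^2 ≡ 9
26^4 ≡ 23
26^7 ≡ 17
26^14 ≡ 28
26^28 ≡ 1
Hence ord(26) = 28.

28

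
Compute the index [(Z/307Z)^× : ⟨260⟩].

Since 260 ∈ (Z/307Z)^×, its order divides φ(307) = 307 − 1 = 306 = 2 · 3^2 · 17.
Divisors of 306: 1, 2, 3, 6, 9, 17, 18, 34, 51, 102, 153, 306.
Evaluate successive powers at the divisors of 306:
260^1 ≡ 260
260^2 ≡ 60
260^3 ≡ 250
260^6 ≡ 179
260^9 ≡ 235
260^17 ≡ 53
260^18 ≡ 272
260^34 ≡ 46
260^51 ≡ 289
260^102 ≡ 17
260^153 ≡ 1
The order of 260 is 153, so the subgroup it generates has 153 elements.
[(Z/307Z)^× : ⟨260⟩] = 306/153 = 2.

2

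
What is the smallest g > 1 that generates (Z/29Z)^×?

2

φ(29) = 29 − 1 = 28 = 2^2 · 7.
g is a primitive root iff g^(28/q) ≢ 1 (mod 29) for each prime q ∈ {2, 7}.
g = 2: 2^14 ≡ 28; 2^4 ≡ 16 — none is 1, so 2 is a primitive root.
The smallest primitive root modulo 29 is 2.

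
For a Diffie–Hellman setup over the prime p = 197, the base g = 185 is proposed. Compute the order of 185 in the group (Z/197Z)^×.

196

ord(185) | φ(197) = 197 − 1 = 196 = 2^2 · 7^2.
Divisors of 196: 1, 2, 4, 7, 14, 28, 49, 98, 196.
Compute 185^d (mod 197) for the divisors d until we hit 1:
185^1 ≡ 185 (mod 197)
185^2 ≡ 144 (mod 197)
185^4 ≡ 51 (mod 197)
185^7 ≡ 128 (mod 197)
185^14 ≡ 33 (mod 197)
185^28 ≡ 104 (mod 197)
185^49 ≡ 183 (mod 197)
185^98 ≡ 196 (mod 197)
185^196 ≡ 1 (mod 197) ✓
Hence ord(185) = 196.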